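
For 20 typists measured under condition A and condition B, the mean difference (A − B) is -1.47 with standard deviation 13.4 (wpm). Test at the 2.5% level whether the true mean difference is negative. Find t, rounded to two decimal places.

H0: μ_d = 0; H1: μ_d < 0 (paired t-test on the differences, left-tailed).
t = d̄/(s_d/√n) = -1.47/(13.4/√20) = -0.49
df = n − 1 = 19
p-value = P(T ≤ -0.49) ≈ 0.3147
Since p ≈ 0.3147 > α = 0.025, fail to reject H0; the data do not provide sufficient evidence against H0.

-0.49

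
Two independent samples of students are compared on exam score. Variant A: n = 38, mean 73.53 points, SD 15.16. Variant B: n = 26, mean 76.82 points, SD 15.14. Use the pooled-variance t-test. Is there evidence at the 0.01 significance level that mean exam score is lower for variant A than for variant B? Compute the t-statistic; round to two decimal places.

Let group 1 = variant A, group 2 = variant B. H0: μ_1 = μ_2; H1: μ_1 < μ_2 (two-sample pooled-variance t-test, left-tailed).
s_p² = [(38−1)·15.16² + (26−1)·15.14²]/(38+26−2) = 229.581
t = (73.53 − 76.82)/√[229.581·(1/38 + 1/26)] = -0.85
df = n₁ + n₂ − 2 = 62
p-value = P(T ≤ -0.85) ≈ 0.198
Since p ≈ 0.198 > α = 0.01, fail to reject H0; the evidence is not statistically significant.

-0.85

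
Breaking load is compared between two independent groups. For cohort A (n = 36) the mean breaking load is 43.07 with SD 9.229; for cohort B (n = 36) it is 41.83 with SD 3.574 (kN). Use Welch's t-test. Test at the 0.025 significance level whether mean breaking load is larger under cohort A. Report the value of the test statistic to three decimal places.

0.752

Let group 1 = cohort A, group 2 = cohort B. H0: μ_1 = μ_2; H1: μ_1 > μ_2 (Welch's two-sample t-test, right-tailed).
t = (x̄_1 − x̄_2)/√(s_1²/n_1 + s_2²/n_2) = (43.07 − 41.83)/√(9.229²/36 + 3.574²/36) = 0.752
Welch–Satterthwaite df ≈ 45.27
p-value = P(T ≥ 0.752) ≈ 0.2280
Since p ≈ 0.2280 > α = 0.025, fail to reject H0; the data do not provide sufficient evidence against H0.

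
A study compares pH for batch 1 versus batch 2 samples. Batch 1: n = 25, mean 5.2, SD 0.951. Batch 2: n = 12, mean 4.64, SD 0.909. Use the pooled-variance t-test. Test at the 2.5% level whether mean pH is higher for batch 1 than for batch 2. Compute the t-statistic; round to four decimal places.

Let group 1 = batch 1, group 2 = batch 2. H0: μ_1 = μ_2; H1: μ_1 > μ_2 (two-sample pooled-variance t-test, right-tailed).
s_p² = [(25−1)·0.951² + (12−1)·0.909²]/(25+12−2) = 0.879849
t = (5.2 − 4.64)/√[0.879849·(1/25 + 1/12)] = 1.7000
df = n₁ + n₂ − 2 = 35
p-value = P(T ≥ 1.7000) ≈ 0.0490
Since p ≈ 0.0490 > α = 0.025, fail to reject H0; the data do not provide sufficient evidence against H0.

1.7000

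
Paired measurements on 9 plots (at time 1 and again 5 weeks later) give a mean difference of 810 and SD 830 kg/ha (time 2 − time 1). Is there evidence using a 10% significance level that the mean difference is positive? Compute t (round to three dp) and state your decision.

H0: μ_d = 0; H1: μ_d > 0 (paired t-test on the differences, right-tailed).
t = d̄/(s_d/√n) = 810/(830/√9) = 2.928
df = n − 1 = 8
p-value = P(T ≥ 2.928) ≈ 0.0095
Since p ≈ 0.0095 < α = 0.1, reject H0; the evidence is statistically significant.

t = 2.928; reject H0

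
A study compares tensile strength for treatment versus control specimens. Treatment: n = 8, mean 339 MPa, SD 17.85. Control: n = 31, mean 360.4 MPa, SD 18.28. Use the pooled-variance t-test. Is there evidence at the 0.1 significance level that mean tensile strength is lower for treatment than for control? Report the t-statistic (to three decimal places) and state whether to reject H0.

Let group 1 = treatment, group 2 = control. H0: μ_1 = μ_2; H1: μ_1 < μ_2 (two-sample pooled-variance t-test, left-tailed).
s_p² = [(8−1)·17.85² + (31−1)·18.28²]/(8+31−2) = 331.219
t = (339 − 360.4)/√[331.219·(1/8 + 1/31)] = -2.965
df = n₁ + n₂ − 2 = 37
p-value = P(T ≤ -2.965) ≈ 0.0026
Since p ≈ 0.0026 < α = 0.1, reject H0; the evidence is statistically significant.

t = -2.965; reject H0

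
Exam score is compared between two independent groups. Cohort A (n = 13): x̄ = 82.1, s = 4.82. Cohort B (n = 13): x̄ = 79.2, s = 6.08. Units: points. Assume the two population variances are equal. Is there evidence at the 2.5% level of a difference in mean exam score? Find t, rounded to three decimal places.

Let group 1 = cohort A, group 2 = cohort B. H0: μ_1 = μ_2; H1: μ_1 ≠ μ_2 (two-sample pooled-variance t-test, two-sided).
s_p² = [(13−1)·4.82² + (13−1)·6.08²]/(13+13−2) = 30.0994
t = (82.1 − 79.2)/√[30.0994·(1/13 + 1/13)] = 1.348
df = n₁ + n₂ − 2 = 24
Two-sided p-value ≈ 0.190
Since p ≈ 0.190 > α = 0.025, fail to reject H0; the evidence is not statistically significant.

1.348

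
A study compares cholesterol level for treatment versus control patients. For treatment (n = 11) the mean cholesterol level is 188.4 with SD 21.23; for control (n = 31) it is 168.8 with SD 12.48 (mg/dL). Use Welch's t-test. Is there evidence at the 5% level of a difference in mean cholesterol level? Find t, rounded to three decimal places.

2.890

Let group 1 = treatment, group 2 = control. H0: μ_1 = μ_2; H1: μ_1 ≠ μ_2 (Welch's two-sample t-test, two-sided).
t = (x̄_1 − x̄_2)/√(s_1²/n_1 + s_2²/n_2) = (188.4 − 168.8)/√(21.23²/11 + 12.48²/31) = 2.890
Welch–Satterthwaite df ≈ 12.54
Two-sided p-value ≈ 0.0131
Since p ≈ 0.0131 < α = 0.05, reject H0; the evidence is statistically significant.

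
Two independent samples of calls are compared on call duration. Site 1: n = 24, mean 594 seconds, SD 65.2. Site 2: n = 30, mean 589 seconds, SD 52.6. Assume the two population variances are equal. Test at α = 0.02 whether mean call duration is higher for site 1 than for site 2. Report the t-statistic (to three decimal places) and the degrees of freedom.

t = 0.312, df = 52

Let group 1 = site 1, group 2 = site 2. H0: μ_1 = μ_2; H1: μ_1 > μ_2 (two-sample pooled-variance t-test, right-tailed).
s_p² = [(24−1)·65.2² + (30−1)·52.6²]/(24+30−2) = 3423.27
t = (594 − 589)/√[3423.27·(1/24 + 1/30)] = 0.312
df = n₁ + n₂ − 2 = 52
p-value = P(T ≥ 0.312) ≈ 0.3781
Since p ≈ 0.3781 > α = 0.02, fail to reject H0; the evidence is not statistically significant.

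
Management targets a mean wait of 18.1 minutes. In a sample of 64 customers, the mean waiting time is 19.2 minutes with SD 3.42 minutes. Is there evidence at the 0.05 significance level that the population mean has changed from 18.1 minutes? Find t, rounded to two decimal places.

H0: μ = 18.1; H1: μ ≠ 18.1 (one-sample t-test, two-sided).
t = (x̄ − μ₀)/(s/√n) = (19.2 − 18.1)/(3.42/√64) = 2.57
df = n − 1 = 63
Two-sided p-value ≈ 0.012
Since p ≈ 0.012 < α = 0.05, reject H0; the evidence is statistically significant.

2.57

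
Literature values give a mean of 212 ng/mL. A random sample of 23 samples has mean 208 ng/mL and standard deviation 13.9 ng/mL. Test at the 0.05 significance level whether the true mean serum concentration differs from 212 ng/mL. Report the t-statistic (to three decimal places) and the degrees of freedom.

H0: μ = 212; H1: μ ≠ 212 (one-sample t-test, two-sided).
t = (x̄ − μ₀)/(s/√n) = (208 − 212)/(13.9/√23) = -1.380
df = n − 1 = 22
Two-sided p-value ≈ 0.181
Since p ≈ 0.181 > α = 0.05, fail to reject H0; the evidence is not statistically significant.

t = -1.380, df = 22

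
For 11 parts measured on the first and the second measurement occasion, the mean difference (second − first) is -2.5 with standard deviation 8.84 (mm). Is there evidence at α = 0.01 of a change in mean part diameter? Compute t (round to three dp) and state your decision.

t = -0.938; fail to reject H0

H0: μ_d = 0; H1: μ_d ≠ 0 (paired t-test on the differences, two-sided).
t = d̄/(s_d/√n) = -2.5/(8.84/√11) = -0.938
df = n − 1 = 10
Two-sided p-value ≈ 0.3704
Since p ≈ 0.3704 > α = 0.01, fail to reject H0; the evidence is not statistically significant.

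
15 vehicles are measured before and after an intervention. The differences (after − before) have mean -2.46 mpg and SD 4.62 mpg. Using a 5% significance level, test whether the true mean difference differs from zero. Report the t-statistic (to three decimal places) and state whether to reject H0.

H0: μ_d = 0; H1: μ_d ≠ 0 (paired t-test on the differences, two-sided).
t = d̄/(s_d/√n) = -2.46/(4.62/√15) = -2.062
df = n − 1 = 14
Two-sided p-value ≈ 0.0583
Since p ≈ 0.0583 > α = 0.05, fail to reject H0; the data do not provide sufficient evidence against H0.

t = -2.062; fail to reject H0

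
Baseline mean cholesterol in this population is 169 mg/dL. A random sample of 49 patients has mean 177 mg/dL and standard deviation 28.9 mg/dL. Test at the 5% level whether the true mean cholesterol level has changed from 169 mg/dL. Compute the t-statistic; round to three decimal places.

1.938

H0: μ = 169; H1: μ ≠ 169 (one-sample t-test, two-sided).
t = (x̄ − μ₀)/(s/√n) = (177 − 169)/(28.9/√49) = 1.938
df = n − 1 = 48
Two-sided p-value ≈ 0.059
Since p ≈ 0.059 > α = 0.05, fail to reject H0; the evidence is not statistically significant.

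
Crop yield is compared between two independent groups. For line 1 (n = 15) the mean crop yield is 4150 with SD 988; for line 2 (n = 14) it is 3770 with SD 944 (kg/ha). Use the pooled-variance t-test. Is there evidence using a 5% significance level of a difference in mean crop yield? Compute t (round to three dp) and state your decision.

t = 1.057; fail to reject H0

Let group 1 = line 1, group 2 = line 2. H0: μ_1 = μ_2; H1: μ_1 ≠ μ_2 (two-sample pooled-variance t-test, two-sided).
s_p² = [(15−1)·988² + (14−1)·944²]/(15+14−2) = 935214
t = (4150 − 3770)/√[935214·(1/15 + 1/14)] = 1.057
df = n₁ + n₂ − 2 = 27
Two-sided p-value ≈ 0.300
Since p ≈ 0.300 > α = 0.05, fail to reject H0; the data do not provide sufficient evidence against H0.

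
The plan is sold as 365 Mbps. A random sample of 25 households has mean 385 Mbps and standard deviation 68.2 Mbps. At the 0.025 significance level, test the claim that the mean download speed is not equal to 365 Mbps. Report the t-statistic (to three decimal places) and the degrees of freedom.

t = 1.466, df = 24

H0: μ = 365; H1: μ ≠ 365 (one-sample t-test, two-sided).
t = (x̄ − μ₀)/(s/√n) = (385 − 365)/(68.2/√25) = 1.466
df = n − 1 = 24
Two-sided p-value ≈ 0.156
Since p ≈ 0.156 > α = 0.025, fail to reject H0; the data do not provide sufficient evidence against H0.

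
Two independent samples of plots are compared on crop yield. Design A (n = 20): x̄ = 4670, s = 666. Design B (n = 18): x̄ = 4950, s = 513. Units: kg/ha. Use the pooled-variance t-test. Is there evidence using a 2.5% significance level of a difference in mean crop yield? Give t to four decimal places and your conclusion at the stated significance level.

Let group 1 = design A, group 2 = design B. H0: μ_1 = μ_2; H1: μ_1 ≠ μ_2 (two-sample pooled-variance t-test, two-sided).
s_p² = [(20−1)·666² + (18−1)·513²]/(20+18−2) = 358373
t = (4670 − 4950)/√[358373·(1/20 + 1/18)] = -1.4396
df = n₁ + n₂ − 2 = 36
Two-sided p-value ≈ 0.159
Since p ≈ 0.159 > α = 0.025, fail to reject H0; the data do not provide sufficient evidence against H0.

t = -1.4396; fail to reject H0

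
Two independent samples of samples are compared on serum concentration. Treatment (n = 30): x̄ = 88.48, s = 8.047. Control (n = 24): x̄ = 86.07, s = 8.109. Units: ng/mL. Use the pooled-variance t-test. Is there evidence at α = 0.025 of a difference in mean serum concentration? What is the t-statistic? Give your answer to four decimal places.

1.0899

Let group 1 = treatment, group 2 = control. H0: μ_1 = μ_2; H1: μ_1 ≠ μ_2 (two-sample pooled-variance t-test, two-sided).
s_p² = [(30−1)·8.047² + (24−1)·8.109²]/(30+24−2) = 65.1973
t = (88.48 − 86.07)/√[65.1973·(1/30 + 1/24)] = 1.0899
df = n₁ + n₂ − 2 = 52
Two-sided p-value ≈ 0.2808
Since p ≈ 0.2808 > α = 0.025, fail to reject H0; the evidence is not statistically significant.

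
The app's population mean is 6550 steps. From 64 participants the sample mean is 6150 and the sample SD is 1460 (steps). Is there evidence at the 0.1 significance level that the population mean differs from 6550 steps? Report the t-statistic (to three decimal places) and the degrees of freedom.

H0: μ = 6550; H1: μ ≠ 6550 (one-sample t-test, two-sided).
t = (x̄ − μ₀)/(s/√n) = (6150 − 6550)/(1460/√64) = -2.192
df = n − 1 = 63
Two-sided p-value ≈ 0.032
Since p ≈ 0.032 < α = 0.1, reject H0; the data support H1.

t = -2.192, df = 63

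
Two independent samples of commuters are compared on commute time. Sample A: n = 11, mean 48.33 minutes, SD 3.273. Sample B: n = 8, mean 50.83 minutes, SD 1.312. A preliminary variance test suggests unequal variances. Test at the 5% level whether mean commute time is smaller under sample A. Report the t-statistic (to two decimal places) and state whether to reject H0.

Let group 1 = sample A, group 2 = sample B. H0: μ_1 = μ_2; H1: μ_1 < μ_2 (Welch's two-sample t-test, left-tailed).
t = (x̄_1 − x̄_2)/√(s_1²/n_1 + s_2²/n_2) = (48.33 − 50.83)/√(3.273²/11 + 1.312²/8) = -2.29
Welch–Satterthwaite df ≈ 13.94
p-value = P(T ≤ -2.29) ≈ 0.0190
Since p ≈ 0.0190 < α = 0.05, reject H0; the data support H1.

t = -2.29; reject H0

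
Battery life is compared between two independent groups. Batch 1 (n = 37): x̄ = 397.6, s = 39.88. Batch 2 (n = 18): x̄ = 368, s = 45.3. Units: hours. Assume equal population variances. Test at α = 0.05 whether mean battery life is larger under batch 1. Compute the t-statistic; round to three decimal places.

2.470

Let group 1 = batch 1, group 2 = batch 2. H0: μ_1 = μ_2; H1: μ_1 > μ_2 (two-sample pooled-variance t-test, right-tailed).
s_p² = [(37−1)·39.88² + (18−1)·45.3²]/(37+18−2) = 1738.5
t = (397.6 − 368)/√[1738.5·(1/37 + 1/18)] = 2.470
df = n₁ + n₂ − 2 = 53
p-value = P(T ≥ 2.470) ≈ 0.008
Since p ≈ 0.008 < α = 0.05, reject H0; the data support H1.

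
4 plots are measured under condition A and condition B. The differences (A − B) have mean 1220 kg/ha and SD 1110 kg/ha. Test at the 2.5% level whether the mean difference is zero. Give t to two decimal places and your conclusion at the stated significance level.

H0: μ_d = 0; H1: μ_d ≠ 0 (paired t-test on the differences, two-sided).
t = d̄/(s_d/√n) = 1220/(1110/√4) = 2.20
df = n − 1 = 3
Two-sided p-value ≈ 0.115
Since p ≈ 0.115 > α = 0.025, fail to reject H0; the evidence is not statistically significant.

t = 2.20; fail to reject H0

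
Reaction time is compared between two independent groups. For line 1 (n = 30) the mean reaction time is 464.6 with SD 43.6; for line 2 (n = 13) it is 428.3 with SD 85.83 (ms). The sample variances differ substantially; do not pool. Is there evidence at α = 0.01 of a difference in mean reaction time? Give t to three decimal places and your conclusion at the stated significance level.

Let group 1 = line 1, group 2 = line 2. H0: μ_1 = μ_2; H1: μ_1 ≠ μ_2 (Welch's two-sample t-test, two-sided).
t = (x̄_1 − x̄_2)/√(s_1²/n_1 + s_2²/n_2) = (464.6 − 428.3)/√(43.6²/30 + 85.83²/13) = 1.446
Welch–Satterthwaite df ≈ 14.76
Two-sided p-value ≈ 0.1690
Since p ≈ 0.1690 > α = 0.01, fail to reject H0; the evidence is not statistically significant.

t = 1.446; fail to reject H0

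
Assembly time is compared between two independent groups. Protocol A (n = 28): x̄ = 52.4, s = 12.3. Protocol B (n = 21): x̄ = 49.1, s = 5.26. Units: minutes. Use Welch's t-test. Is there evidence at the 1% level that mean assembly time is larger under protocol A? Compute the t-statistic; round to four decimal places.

1.2729

Let group 1 = protocol A, group 2 = protocol B. H0: μ_1 = μ_2; H1: μ_1 > μ_2 (Welch's two-sample t-test, right-tailed).
t = (x̄_1 − x̄_2)/√(s_1²/n_1 + s_2²/n_2) = (52.4 − 49.1)/√(12.3²/28 + 5.26²/21) = 1.2729
Welch–Satterthwaite df ≈ 38.67
p-value = P(T ≥ 1.2729) ≈ 0.1053
Since p ≈ 0.1053 > α = 0.01, fail to reject H0; the evidence is not statistically significant.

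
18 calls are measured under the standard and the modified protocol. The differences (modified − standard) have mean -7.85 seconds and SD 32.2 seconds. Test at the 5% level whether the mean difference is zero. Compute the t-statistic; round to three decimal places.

-1.034

H0: μ_d = 0; H1: μ_d ≠ 0 (paired t-test on the differences, two-sided).
t = d̄/(s_d/√n) = -7.85/(32.2/√18) = -1.034
df = n − 1 = 17
Two-sided p-value ≈ 0.315
Since p ≈ 0.315 > α = 0.05, fail to reject H0; the data do not provide sufficient evidence against H0.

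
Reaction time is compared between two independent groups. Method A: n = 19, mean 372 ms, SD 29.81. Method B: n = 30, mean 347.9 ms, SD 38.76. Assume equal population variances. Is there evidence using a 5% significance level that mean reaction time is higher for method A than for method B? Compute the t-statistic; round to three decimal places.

2.309

Let group 1 = method A, group 2 = method B. H0: μ_1 = μ_2; H1: μ_1 > μ_2 (two-sample pooled-variance t-test, right-tailed).
s_p² = [(19−1)·29.81² + (30−1)·38.76²]/(19+30−2) = 1267.3
t = (372 − 347.9)/√[1267.3·(1/19 + 1/30)] = 2.309
df = n₁ + n₂ − 2 = 47
p-value = P(T ≥ 2.309) ≈ 0.0127
Since p ≈ 0.0127 < α = 0.05, reject H0; the data support H1.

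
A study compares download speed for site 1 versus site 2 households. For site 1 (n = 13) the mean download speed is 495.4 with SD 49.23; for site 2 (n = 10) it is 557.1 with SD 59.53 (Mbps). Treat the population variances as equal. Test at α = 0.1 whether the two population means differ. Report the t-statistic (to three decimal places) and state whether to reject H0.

t = -2.722; reject H0

Let group 1 = site 1, group 2 = site 2. H0: μ_1 = μ_2; H1: μ_1 ≠ μ_2 (two-sample pooled-variance t-test, two-sided).
s_p² = [(13−1)·49.23² + (10−1)·59.53²]/(13+10−2) = 2903.69
t = (495.4 − 557.1)/√[2903.69·(1/13 + 1/10)] = -2.722
df = n₁ + n₂ − 2 = 21
Two-sided p-value ≈ 0.0128
Since p ≈ 0.0128 < α = 0.1, reject H0; the evidence is statistically significant.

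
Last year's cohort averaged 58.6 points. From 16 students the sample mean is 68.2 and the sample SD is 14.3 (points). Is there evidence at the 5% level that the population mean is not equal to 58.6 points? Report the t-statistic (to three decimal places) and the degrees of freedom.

H0: μ = 58.6; H1: μ ≠ 58.6 (one-sample t-test, two-sided).
t = (x̄ − μ₀)/(s/√n) = (68.2 − 58.6)/(14.3/√16) = 2.685
df = n − 1 = 15
Two-sided p-value ≈ 0.017
Since p ≈ 0.017 < α = 0.05, reject H0; the evidence is statistically significant.

t = 2.685, df = 15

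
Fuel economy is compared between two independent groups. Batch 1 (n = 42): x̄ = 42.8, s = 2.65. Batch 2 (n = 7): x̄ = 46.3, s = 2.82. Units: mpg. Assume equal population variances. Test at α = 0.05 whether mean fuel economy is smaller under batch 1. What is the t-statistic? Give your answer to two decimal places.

Let group 1 = batch 1, group 2 = batch 2. H0: μ_1 = μ_2; H1: μ_1 < μ_2 (two-sample pooled-variance t-test, left-tailed).
s_p² = [(42−1)·2.65² + (7−1)·2.82²]/(42+7−2) = 7.14121
t = (42.8 − 46.3)/√[7.14121·(1/42 + 1/7)] = -3.21
df = n₁ + n₂ − 2 = 47
p-value = P(T ≤ -3.21) ≈ 0.0012
Since p ≈ 0.0012 < α = 0.05, reject H0; the data support H1.

-3.21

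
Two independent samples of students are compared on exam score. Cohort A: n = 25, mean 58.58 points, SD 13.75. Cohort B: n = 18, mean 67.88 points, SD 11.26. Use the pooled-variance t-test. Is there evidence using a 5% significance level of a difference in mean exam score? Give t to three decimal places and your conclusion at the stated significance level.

Let group 1 = cohort A, group 2 = cohort B. H0: μ_1 = μ_2; H1: μ_1 ≠ μ_2 (two-sample pooled-variance t-test, two-sided).
s_p² = [(25−1)·13.75² + (18−1)·11.26²]/(25+18−2) = 163.241
t = (58.58 − 67.88)/√[163.241·(1/25 + 1/18)] = -2.355
df = n₁ + n₂ − 2 = 41
Two-sided p-value ≈ 0.0234
Since p ≈ 0.0234 < α = 0.05, reject H0; the data support H1.

t = -2.355; reject H0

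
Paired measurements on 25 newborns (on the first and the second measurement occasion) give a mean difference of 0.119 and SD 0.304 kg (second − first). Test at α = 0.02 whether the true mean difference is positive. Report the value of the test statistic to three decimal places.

H0: μ_d = 0; H1: μ_d > 0 (paired t-test on the differences, right-tailed).
t = d̄/(s_d/√n) = 0.119/(0.304/√25) = 1.957
df = n − 1 = 24
p-value = P(T ≥ 1.957) ≈ 0.0310
Since p ≈ 0.0310 > α = 0.02, fail to reject H0; the evidence is not statistically significant.

1.957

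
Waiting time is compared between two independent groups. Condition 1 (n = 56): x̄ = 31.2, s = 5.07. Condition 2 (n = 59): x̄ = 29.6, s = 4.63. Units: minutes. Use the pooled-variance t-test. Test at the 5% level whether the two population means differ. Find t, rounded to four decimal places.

Let group 1 = condition 1, group 2 = condition 2. H0: μ_1 = μ_2; H1: μ_1 ≠ μ_2 (two-sample pooled-variance t-test, two-sided).
s_p² = [(56−1)·5.07² + (59−1)·4.63²]/(56+59−2) = 23.5142
t = (31.2 − 29.6)/√[23.5142·(1/56 + 1/59)] = 1.7686
df = n₁ + n₂ − 2 = 113
Two-sided p-value ≈ 0.080
Since p ≈ 0.080 > α = 0.05, fail to reject H0; the data do not provide sufficient evidence against H0.

1.7686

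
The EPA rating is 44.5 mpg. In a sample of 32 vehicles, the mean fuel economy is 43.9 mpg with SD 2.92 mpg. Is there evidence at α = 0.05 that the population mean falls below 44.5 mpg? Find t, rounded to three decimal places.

-1.162

H0: μ = 44.5; H1: μ < 44.5 (one-sample t-test, left-tailed).
t = (x̄ − μ₀)/(s/√n) = (43.9 − 44.5)/(2.92/√32) = -1.162
df = n − 1 = 31
p-value = P(T ≤ -1.162) ≈ 0.127
Since p ≈ 0.127 > α = 0.05, fail to reject H0; the evidence is not statistically significant.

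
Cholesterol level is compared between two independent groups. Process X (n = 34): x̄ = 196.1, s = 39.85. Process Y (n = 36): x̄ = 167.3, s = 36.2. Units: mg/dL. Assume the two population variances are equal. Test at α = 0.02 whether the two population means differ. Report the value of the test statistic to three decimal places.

Let group 1 = process X, group 2 = process Y. H0: μ_1 = μ_2; H1: μ_1 ≠ μ_2 (two-sample pooled-variance t-test, two-sided).
s_p² = [(34−1)·39.85² + (36−1)·36.2²]/(34+36−2) = 1445.15
t = (196.1 − 167.3)/√[1445.15·(1/34 + 1/36)] = 3.168
df = n₁ + n₂ − 2 = 68
Two-sided p-value ≈ 0.002
Since p ≈ 0.002 < α = 0.02, reject H0; the data support H1.

3.168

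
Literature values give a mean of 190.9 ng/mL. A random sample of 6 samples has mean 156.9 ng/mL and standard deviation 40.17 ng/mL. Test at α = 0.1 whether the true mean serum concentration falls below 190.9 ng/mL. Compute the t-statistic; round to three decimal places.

H0: μ = 190.9; H1: μ < 190.9 (one-sample t-test, left-tailed).
t = (x̄ − μ₀)/(s/√n) = (156.9 − 190.9)/(40.17/√6) = -2.073
df = n − 1 = 5
p-value = P(T ≤ -2.073) ≈ 0.0464
Since p ≈ 0.0464 < α = 0.1, reject H0; the evidence is statistically significant.

-2.073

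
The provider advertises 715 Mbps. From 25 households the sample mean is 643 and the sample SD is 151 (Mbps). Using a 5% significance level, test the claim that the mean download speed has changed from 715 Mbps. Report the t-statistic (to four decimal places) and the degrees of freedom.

t = -2.3841, df = 24

H0: μ = 715; H1: μ ≠ 715 (one-sample t-test, two-sided).
t = (x̄ − μ₀)/(s/√n) = (643 − 715)/(151/√25) = -2.3841
df = n − 1 = 24
Two-sided p-value ≈ 0.025
Since p ≈ 0.025 < α = 0.05, reject H0; the evidence is statistically significant.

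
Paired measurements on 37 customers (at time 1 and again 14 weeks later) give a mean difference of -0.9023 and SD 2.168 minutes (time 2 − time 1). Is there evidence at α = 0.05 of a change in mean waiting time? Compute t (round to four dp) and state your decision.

t = -2.5316; reject H0

H0: μ_d = 0; H1: μ_d ≠ 0 (paired t-test on the differences, two-sided).
t = d̄/(s_d/√n) = -0.9023/(2.168/√37) = -2.5316
df = n − 1 = 36
Two-sided p-value ≈ 0.0159
Since p ≈ 0.0159 < α = 0.05, reject H0; the evidence is statistically significant.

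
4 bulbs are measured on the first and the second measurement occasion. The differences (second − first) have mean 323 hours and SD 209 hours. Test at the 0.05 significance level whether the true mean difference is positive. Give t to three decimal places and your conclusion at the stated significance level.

H0: μ_d = 0; H1: μ_d > 0 (paired t-test on the differences, right-tailed).
t = d̄/(s_d/√n) = 323/(209/√4) = 3.091
df = n − 1 = 3
p-value = P(T ≥ 3.091) ≈ 0.027
Since p ≈ 0.027 < α = 0.05, reject H0; the data support H1.

t = 3.091; reject H0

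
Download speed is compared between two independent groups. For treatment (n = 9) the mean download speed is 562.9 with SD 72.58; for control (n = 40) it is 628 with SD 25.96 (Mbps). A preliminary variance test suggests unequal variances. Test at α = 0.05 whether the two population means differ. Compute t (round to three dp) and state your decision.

Let group 1 = treatment, group 2 = control. H0: μ_1 = μ_2; H1: μ_1 ≠ μ_2 (Welch's two-sample t-test, two-sided).
t = (x̄_1 − x̄_2)/√(s_1²/n_1 + s_2²/n_2) = (562.9 − 628)/√(72.58²/9 + 25.96²/40) = -2.653
Welch–Satterthwaite df ≈ 8.47
Two-sided p-value ≈ 0.0277
Since p ≈ 0.0277 < α = 0.05, reject H0; the data support H1.

t = -2.653; reject H0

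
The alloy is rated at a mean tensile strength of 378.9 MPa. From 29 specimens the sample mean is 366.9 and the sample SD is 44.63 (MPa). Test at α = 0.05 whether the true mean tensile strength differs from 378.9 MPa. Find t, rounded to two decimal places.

H0: μ = 378.9; H1: μ ≠ 378.9 (one-sample t-test, two-sided).
t = (x̄ − μ₀)/(s/√n) = (366.9 − 378.9)/(44.63/√29) = -1.45
df = n − 1 = 28
Two-sided p-value ≈ 0.159
Since p ≈ 0.159 > α = 0.05, fail to reject H0; the data do not provide sufficient evidence against H0.

-1.45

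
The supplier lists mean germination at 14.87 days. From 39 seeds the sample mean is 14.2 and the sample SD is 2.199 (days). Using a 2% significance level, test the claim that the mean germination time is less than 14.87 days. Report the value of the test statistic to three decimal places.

-1.903

H0: μ = 14.87; H1: μ < 14.87 (one-sample t-test, left-tailed).
t = (x̄ − μ₀)/(s/√n) = (14.2 − 14.87)/(2.199/√39) = -1.903
df = n − 1 = 38
p-value = P(T ≤ -1.903) ≈ 0.0323
Since p ≈ 0.0323 > α = 0.02, fail to reject H0; the evidence is not statistically significant.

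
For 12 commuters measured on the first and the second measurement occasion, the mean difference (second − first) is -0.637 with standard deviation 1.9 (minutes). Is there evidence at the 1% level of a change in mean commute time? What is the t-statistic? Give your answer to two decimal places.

-1.16

H0: μ_d = 0; H1: μ_d ≠ 0 (paired t-test on the differences, two-sided).
t = d̄/(s_d/√n) = -0.637/(1.9/√12) = -1.16
df = n − 1 = 11
Two-sided p-value ≈ 0.2701
Since p ≈ 0.2701 > α = 0.01, fail to reject H0; the evidence is not statistically significant.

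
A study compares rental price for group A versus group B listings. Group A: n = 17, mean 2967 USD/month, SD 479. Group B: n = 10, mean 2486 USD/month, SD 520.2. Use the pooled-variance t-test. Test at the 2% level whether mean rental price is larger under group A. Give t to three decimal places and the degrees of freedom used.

Let group 1 = group A, group 2 = group B. H0: μ_1 = μ_2; H1: μ_1 > μ_2 (two-sample pooled-variance t-test, right-tailed).
s_p² = [(17−1)·479² + (10−1)·520.2²]/(17+10−2) = 244261
t = (2967 − 2486)/√[244261·(1/17 + 1/10)] = 2.442
df = n₁ + n₂ − 2 = 25
p-value = P(T ≥ 2.442) ≈ 0.011
Since p ≈ 0.011 < α = 0.02, reject H0; the data support H1.

t = 2.442, df = 25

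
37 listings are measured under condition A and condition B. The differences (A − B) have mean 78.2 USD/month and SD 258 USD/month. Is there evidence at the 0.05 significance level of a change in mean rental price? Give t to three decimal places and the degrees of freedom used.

t = 1.844, df = 36

H0: μ_d = 0; H1: μ_d ≠ 0 (paired t-test on the differences, two-sided).
t = d̄/(s_d/√n) = 78.2/(258/√37) = 1.844
df = n − 1 = 36
Two-sided p-value ≈ 0.0735
Since p ≈ 0.0735 > α = 0.05, fail to reject H0; the data do not provide sufficient evidence against H0.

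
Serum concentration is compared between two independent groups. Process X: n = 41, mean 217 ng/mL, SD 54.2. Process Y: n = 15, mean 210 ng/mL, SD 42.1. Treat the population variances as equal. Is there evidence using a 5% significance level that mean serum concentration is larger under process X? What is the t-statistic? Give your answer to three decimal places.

0.452

Let group 1 = process X, group 2 = process Y. H0: μ_1 = μ_2; H1: μ_1 > μ_2 (two-sample pooled-variance t-test, right-tailed).
s_p² = [(41−1)·54.2² + (15−1)·42.1²]/(41+15−2) = 2635.54
t = (217 − 210)/√[2635.54·(1/41 + 1/15)] = 0.452
df = n₁ + n₂ − 2 = 54
p-value = P(T ≥ 0.452) ≈ 0.327
Since p ≈ 0.327 > α = 0.05, fail to reject H0; the evidence is not statistically significant.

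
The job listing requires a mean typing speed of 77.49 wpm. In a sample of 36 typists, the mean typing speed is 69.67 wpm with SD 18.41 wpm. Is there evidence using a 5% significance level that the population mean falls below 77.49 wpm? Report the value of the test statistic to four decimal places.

H0: μ = 77.49; H1: μ < 77.49 (one-sample t-test, left-tailed).
t = (x̄ − μ₀)/(s/√n) = (69.67 − 77.49)/(18.41/√36) = -2.5486
df = n − 1 = 35
p-value = P(T ≤ -2.5486) ≈ 0.008
Since p ≈ 0.008 < α = 0.05, reject H0; the evidence is statistically significant.

-2.5486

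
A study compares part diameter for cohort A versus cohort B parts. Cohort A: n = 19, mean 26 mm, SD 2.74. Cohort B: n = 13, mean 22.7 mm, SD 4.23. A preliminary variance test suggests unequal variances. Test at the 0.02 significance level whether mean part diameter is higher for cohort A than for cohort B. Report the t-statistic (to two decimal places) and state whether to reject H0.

t = 2.48; reject H0

Let group 1 = cohort A, group 2 = cohort B. H0: μ_1 = μ_2; H1: μ_1 > μ_2 (Welch's two-sample t-test, right-tailed).
t = (x̄_1 − x̄_2)/√(s_1²/n_1 + s_2²/n_2) = (26 − 22.7)/√(2.74²/19 + 4.23²/13) = 2.48
Welch–Satterthwaite df ≈ 18.84
p-value = P(T ≥ 2.48) ≈ 0.011
Since p ≈ 0.011 < α = 0.02, reject H0; the evidence is statistically significant.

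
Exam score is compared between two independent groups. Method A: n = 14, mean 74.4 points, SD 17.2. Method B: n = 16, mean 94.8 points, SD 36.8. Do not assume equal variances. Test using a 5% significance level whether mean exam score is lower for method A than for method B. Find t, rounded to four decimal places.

-1.9836

Let group 1 = method A, group 2 = method B. H0: μ_1 = μ_2; H1: μ_1 < μ_2 (Welch's two-sample t-test, left-tailed).
t = (x̄_1 − x̄_2)/√(s_1²/n_1 + s_2²/n_2) = (74.4 − 94.8)/√(17.2²/14 + 36.8²/16) = -1.9836
Welch–Satterthwaite df ≈ 21.85
p-value = P(T ≤ -1.9836) ≈ 0.030
Since p ≈ 0.030 < α = 0.05, reject H0; the data support H1.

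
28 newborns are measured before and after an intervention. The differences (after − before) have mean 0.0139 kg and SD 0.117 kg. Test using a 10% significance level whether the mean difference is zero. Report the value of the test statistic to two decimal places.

0.63

H0: μ_d = 0; H1: μ_d ≠ 0 (paired t-test on the differences, two-sided).
t = d̄/(s_d/√n) = 0.0139/(0.117/√28) = 0.63
df = n − 1 = 27
Two-sided p-value ≈ 0.535
Since p ≈ 0.535 > α = 0.1, fail to reject H0; the evidence is not statistically significant.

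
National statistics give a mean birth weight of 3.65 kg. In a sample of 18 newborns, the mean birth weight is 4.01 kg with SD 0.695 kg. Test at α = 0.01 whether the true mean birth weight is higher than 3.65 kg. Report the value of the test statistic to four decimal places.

2.1976

H0: μ = 3.65; H1: μ > 3.65 (one-sample t-test, right-tailed).
t = (x̄ − μ₀)/(s/√n) = (4.01 − 3.65)/(0.695/√18) = 2.1976
df = n − 1 = 17
p-value = P(T ≥ 2.1976) ≈ 0.0211
Since p ≈ 0.0211 > α = 0.01, fail to reject H0; the data do not provide sufficient evidence against H0.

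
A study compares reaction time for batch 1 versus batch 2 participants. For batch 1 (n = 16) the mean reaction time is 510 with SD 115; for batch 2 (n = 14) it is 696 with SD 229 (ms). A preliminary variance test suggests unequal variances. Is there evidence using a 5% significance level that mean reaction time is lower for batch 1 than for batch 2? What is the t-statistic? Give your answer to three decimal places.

Let group 1 = batch 1, group 2 = batch 2. H0: μ_1 = μ_2; H1: μ_1 < μ_2 (Welch's two-sample t-test, left-tailed).
t = (x̄_1 − x̄_2)/√(s_1²/n_1 + s_2²/n_2) = (510 − 696)/√(115²/16 + 229²/14) = -2.751
Welch–Satterthwaite df ≈ 18.59
p-value = P(T ≤ -2.751) ≈ 0.006
Since p ≈ 0.006 < α = 0.05, reject H0; the data support H1.

-2.751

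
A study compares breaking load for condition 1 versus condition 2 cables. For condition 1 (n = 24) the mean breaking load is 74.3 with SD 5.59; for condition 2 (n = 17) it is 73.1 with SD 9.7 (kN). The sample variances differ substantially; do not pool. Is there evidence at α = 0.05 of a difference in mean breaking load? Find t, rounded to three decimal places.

0.459

Let group 1 = condition 1, group 2 = condition 2. H0: μ_1 = μ_2; H1: μ_1 ≠ μ_2 (Welch's two-sample t-test, two-sided).
t = (x̄_1 − x̄_2)/√(s_1²/n_1 + s_2²/n_2) = (74.3 − 73.1)/√(5.59²/24 + 9.7²/17) = 0.459
Welch–Satterthwaite df ≈ 23.51
Two-sided p-value ≈ 0.6505
Since p ≈ 0.6505 > α = 0.05, fail to reject H0; the data do not provide sufficient evidence against H0.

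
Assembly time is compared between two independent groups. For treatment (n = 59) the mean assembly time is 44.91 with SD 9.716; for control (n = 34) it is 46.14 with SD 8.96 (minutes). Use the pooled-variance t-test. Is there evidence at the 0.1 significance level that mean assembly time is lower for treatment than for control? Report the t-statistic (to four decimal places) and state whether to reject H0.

Let group 1 = treatment, group 2 = control. H0: μ_1 = μ_2; H1: μ_1 < μ_2 (two-sample pooled-variance t-test, left-tailed).
s_p² = [(59−1)·9.716² + (34−1)·8.96²]/(59+34−2) = 89.2806
t = (44.91 − 46.14)/√[89.2806·(1/59 + 1/34)] = -0.6046
df = n₁ + n₂ − 2 = 91
p-value = P(T ≤ -0.6046) ≈ 0.2735
Since p ≈ 0.2735 > α = 0.1, fail to reject H0; the data do not provide sufficient evidence against H0.

t = -0.6046; fail to reject H0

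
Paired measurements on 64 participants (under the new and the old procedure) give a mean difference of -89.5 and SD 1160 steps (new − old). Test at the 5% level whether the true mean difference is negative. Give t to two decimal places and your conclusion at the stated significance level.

H0: μ_d = 0; H1: μ_d < 0 (paired t-test on the differences, left-tailed).
t = d̄/(s_d/√n) = -89.5/(1160/√64) = -0.62
df = n − 1 = 63
p-value = P(T ≤ -0.62) ≈ 0.2697
Since p ≈ 0.2697 > α = 0.05, fail to reject H0; the evidence is not statistically significant.

t = -0.62; fail to reject H0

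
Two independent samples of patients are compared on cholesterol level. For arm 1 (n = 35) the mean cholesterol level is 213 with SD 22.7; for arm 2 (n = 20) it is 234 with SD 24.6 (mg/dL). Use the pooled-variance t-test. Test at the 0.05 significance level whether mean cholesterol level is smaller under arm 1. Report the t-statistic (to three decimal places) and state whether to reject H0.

t = -3.202; reject H0

Let group 1 = arm 1, group 2 = arm 2. H0: μ_1 = μ_2; H1: μ_1 < μ_2 (two-sample pooled-variance t-test, left-tailed).
s_p² = [(35−1)·22.7² + (20−1)·24.6²]/(35+20−2) = 547.508
t = (213 − 234)/√[547.508·(1/35 + 1/20)] = -3.202
df = n₁ + n₂ − 2 = 53
p-value = P(T ≤ -3.202) ≈ 0.001
Since p ≈ 0.001 < α = 0.05, reject H0; the evidence is statistically significant.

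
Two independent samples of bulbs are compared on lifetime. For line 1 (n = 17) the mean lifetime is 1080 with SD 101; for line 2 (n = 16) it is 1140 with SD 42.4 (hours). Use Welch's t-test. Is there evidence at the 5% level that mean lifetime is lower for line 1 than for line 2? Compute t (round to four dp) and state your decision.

Let group 1 = line 1, group 2 = line 2. H0: μ_1 = μ_2; H1: μ_1 < μ_2 (Welch's two-sample t-test, left-tailed).
t = (x̄_1 − x̄_2)/√(s_1²/n_1 + s_2²/n_2) = (1080 − 1140)/√(101²/17 + 42.4²/16) = -2.2479
Welch–Satterthwaite df ≈ 21.74
p-value = P(T ≤ -2.2479) ≈ 0.0175
Since p ≈ 0.0175 < α = 0.05, reject H0; the evidence is statistically significant.

t = -2.2479; reject H0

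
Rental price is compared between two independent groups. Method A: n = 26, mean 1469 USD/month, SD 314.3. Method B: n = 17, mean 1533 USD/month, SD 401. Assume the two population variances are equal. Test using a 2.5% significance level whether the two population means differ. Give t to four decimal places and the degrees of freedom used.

t = -0.5851, df = 41

Let group 1 = method A, group 2 = method B. H0: μ_1 = μ_2; H1: μ_1 ≠ μ_2 (two-sample pooled-variance t-test, two-sided).
s_p² = [(26−1)·314.3² + (17−1)·401²]/(26+17−2) = 122986
t = (1469 − 1533)/√[122986·(1/26 + 1/17)] = -0.5851
df = n₁ + n₂ − 2 = 41
Two-sided p-value ≈ 0.562
Since p ≈ 0.562 > α = 0.025, fail to reject H0; the evidence is not statistically significant.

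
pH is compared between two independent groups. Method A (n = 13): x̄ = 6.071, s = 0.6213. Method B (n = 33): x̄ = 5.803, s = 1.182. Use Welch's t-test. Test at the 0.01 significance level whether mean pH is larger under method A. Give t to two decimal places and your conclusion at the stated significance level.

Let group 1 = method A, group 2 = method B. H0: μ_1 = μ_2; H1: μ_1 > μ_2 (Welch's two-sample t-test, right-tailed).
t = (x̄_1 − x̄_2)/√(s_1²/n_1 + s_2²/n_2) = (6.071 − 5.803)/√(0.6213²/13 + 1.182²/33) = 1.00
Welch–Satterthwaite df ≈ 40.07
p-value = P(T ≥ 1.00) ≈ 0.1620
Since p ≈ 0.1620 > α = 0.01, fail to reject H0; the evidence is not statistically significant.

t = 1.00; fail to reject H0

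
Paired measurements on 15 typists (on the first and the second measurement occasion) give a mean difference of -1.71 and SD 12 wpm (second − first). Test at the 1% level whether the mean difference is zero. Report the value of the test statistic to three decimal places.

-0.552

H0: μ_d = 0; H1: μ_d ≠ 0 (paired t-test on the differences, two-sided).
t = d̄/(s_d/√n) = -1.71/(12/√15) = -0.552
df = n − 1 = 14
Two-sided p-value ≈ 0.5897
Since p ≈ 0.5897 > α = 0.01, fail to reject H0; the evidence is not statistically significant.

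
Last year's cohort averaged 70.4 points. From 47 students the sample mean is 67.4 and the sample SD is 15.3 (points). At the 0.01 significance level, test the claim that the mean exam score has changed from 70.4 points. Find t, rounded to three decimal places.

-1.344

H0: μ = 70.4; H1: μ ≠ 70.4 (one-sample t-test, two-sided).
t = (x̄ − μ₀)/(s/√n) = (67.4 − 70.4)/(15.3/√47) = -1.344
df = n − 1 = 46
Two-sided p-value ≈ 0.1855
Since p ≈ 0.1855 > α = 0.01, fail to reject H0; the data do not provide sufficient evidence against H0.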